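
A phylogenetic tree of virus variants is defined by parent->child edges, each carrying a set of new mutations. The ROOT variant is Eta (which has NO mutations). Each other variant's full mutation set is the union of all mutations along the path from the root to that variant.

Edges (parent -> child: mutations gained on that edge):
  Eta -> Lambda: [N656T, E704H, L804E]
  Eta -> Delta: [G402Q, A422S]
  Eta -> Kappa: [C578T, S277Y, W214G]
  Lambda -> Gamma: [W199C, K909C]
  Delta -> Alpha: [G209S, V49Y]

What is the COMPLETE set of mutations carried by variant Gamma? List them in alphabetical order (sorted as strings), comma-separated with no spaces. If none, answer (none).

Answer: E704H,K909C,L804E,N656T,W199C

Derivation:
At Eta: gained [] -> total []
At Lambda: gained ['N656T', 'E704H', 'L804E'] -> total ['E704H', 'L804E', 'N656T']
At Gamma: gained ['W199C', 'K909C'] -> total ['E704H', 'K909C', 'L804E', 'N656T', 'W199C']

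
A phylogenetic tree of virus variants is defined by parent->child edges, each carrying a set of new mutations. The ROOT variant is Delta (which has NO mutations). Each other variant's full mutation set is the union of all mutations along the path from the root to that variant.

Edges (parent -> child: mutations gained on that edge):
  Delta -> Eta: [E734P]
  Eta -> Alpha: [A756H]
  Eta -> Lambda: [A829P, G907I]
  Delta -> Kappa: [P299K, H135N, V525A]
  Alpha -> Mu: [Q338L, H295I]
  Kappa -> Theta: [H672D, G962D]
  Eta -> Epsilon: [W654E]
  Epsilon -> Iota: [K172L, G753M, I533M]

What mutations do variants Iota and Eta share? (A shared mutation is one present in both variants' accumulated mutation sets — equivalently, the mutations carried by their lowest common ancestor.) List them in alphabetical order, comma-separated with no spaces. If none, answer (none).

Accumulating mutations along path to Iota:
  At Delta: gained [] -> total []
  At Eta: gained ['E734P'] -> total ['E734P']
  At Epsilon: gained ['W654E'] -> total ['E734P', 'W654E']
  At Iota: gained ['K172L', 'G753M', 'I533M'] -> total ['E734P', 'G753M', 'I533M', 'K172L', 'W654E']
Mutations(Iota) = ['E734P', 'G753M', 'I533M', 'K172L', 'W654E']
Accumulating mutations along path to Eta:
  At Delta: gained [] -> total []
  At Eta: gained ['E734P'] -> total ['E734P']
Mutations(Eta) = ['E734P']
Intersection: ['E734P', 'G753M', 'I533M', 'K172L', 'W654E'] ∩ ['E734P'] = ['E734P']

Answer: E734P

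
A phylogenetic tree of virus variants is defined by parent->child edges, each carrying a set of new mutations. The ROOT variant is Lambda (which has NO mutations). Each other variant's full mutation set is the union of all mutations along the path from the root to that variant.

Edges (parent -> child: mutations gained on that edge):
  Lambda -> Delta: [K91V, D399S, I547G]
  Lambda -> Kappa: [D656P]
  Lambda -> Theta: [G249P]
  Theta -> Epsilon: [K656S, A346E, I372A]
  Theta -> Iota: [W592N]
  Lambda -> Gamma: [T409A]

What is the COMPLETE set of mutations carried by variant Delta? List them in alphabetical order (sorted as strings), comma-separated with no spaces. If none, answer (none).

Answer: D399S,I547G,K91V

Derivation:
At Lambda: gained [] -> total []
At Delta: gained ['K91V', 'D399S', 'I547G'] -> total ['D399S', 'I547G', 'K91V']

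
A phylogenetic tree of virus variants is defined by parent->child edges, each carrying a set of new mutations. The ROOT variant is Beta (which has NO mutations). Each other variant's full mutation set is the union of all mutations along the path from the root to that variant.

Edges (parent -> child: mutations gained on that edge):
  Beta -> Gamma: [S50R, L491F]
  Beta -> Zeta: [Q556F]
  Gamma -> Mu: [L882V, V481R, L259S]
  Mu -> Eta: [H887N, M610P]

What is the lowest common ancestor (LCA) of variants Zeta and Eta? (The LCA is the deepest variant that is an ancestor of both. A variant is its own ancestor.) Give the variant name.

Answer: Beta

Derivation:
Path from root to Zeta: Beta -> Zeta
  ancestors of Zeta: {Beta, Zeta}
Path from root to Eta: Beta -> Gamma -> Mu -> Eta
  ancestors of Eta: {Beta, Gamma, Mu, Eta}
Common ancestors: {Beta}
Walk up from Eta: Eta (not in ancestors of Zeta), Mu (not in ancestors of Zeta), Gamma (not in ancestors of Zeta), Beta (in ancestors of Zeta)
Deepest common ancestor (LCA) = Beta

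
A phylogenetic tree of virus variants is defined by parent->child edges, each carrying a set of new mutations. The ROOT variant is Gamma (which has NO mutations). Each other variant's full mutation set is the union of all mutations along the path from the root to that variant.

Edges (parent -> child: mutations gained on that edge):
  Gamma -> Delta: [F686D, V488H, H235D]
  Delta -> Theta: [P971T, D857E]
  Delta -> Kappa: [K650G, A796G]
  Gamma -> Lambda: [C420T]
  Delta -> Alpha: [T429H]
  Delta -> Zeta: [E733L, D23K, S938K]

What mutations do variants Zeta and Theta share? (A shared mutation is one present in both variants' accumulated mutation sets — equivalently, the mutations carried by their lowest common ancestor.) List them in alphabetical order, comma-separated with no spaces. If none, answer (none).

Accumulating mutations along path to Zeta:
  At Gamma: gained [] -> total []
  At Delta: gained ['F686D', 'V488H', 'H235D'] -> total ['F686D', 'H235D', 'V488H']
  At Zeta: gained ['E733L', 'D23K', 'S938K'] -> total ['D23K', 'E733L', 'F686D', 'H235D', 'S938K', 'V488H']
Mutations(Zeta) = ['D23K', 'E733L', 'F686D', 'H235D', 'S938K', 'V488H']
Accumulating mutations along path to Theta:
  At Gamma: gained [] -> total []
  At Delta: gained ['F686D', 'V488H', 'H235D'] -> total ['F686D', 'H235D', 'V488H']
  At Theta: gained ['P971T', 'D857E'] -> total ['D857E', 'F686D', 'H235D', 'P971T', 'V488H']
Mutations(Theta) = ['D857E', 'F686D', 'H235D', 'P971T', 'V488H']
Intersection: ['D23K', 'E733L', 'F686D', 'H235D', 'S938K', 'V488H'] ∩ ['D857E', 'F686D', 'H235D', 'P971T', 'V488H'] = ['F686D', 'H235D', 'V488H']

Answer: F686D,H235D,V488H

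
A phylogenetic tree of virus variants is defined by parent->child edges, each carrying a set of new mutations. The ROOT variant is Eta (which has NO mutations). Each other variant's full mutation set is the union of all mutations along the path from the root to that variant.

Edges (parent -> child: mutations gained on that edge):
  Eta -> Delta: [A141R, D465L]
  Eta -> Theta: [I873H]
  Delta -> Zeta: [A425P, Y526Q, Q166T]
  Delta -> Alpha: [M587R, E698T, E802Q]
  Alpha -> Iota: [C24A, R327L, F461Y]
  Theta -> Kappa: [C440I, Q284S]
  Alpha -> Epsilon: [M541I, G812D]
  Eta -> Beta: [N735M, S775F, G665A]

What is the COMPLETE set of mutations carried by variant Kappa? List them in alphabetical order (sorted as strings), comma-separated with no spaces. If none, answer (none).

At Eta: gained [] -> total []
At Theta: gained ['I873H'] -> total ['I873H']
At Kappa: gained ['C440I', 'Q284S'] -> total ['C440I', 'I873H', 'Q284S']

Answer: C440I,I873H,Q284S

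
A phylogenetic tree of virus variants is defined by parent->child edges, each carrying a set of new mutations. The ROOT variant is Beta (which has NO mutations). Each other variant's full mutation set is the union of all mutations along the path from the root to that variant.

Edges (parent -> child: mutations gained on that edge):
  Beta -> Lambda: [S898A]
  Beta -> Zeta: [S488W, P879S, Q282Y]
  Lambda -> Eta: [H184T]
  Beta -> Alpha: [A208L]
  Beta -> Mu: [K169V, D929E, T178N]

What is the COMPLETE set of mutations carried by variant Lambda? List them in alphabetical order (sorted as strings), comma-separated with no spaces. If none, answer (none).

Answer: S898A

Derivation:
At Beta: gained [] -> total []
At Lambda: gained ['S898A'] -> total ['S898A']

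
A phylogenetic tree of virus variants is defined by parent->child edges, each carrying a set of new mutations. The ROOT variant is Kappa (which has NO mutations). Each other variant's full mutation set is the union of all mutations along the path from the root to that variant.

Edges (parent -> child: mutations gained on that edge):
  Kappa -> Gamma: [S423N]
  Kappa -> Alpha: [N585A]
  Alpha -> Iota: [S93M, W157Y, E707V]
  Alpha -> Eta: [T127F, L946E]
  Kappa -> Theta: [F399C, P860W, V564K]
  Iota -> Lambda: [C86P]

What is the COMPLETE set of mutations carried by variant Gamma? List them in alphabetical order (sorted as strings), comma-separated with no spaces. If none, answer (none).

At Kappa: gained [] -> total []
At Gamma: gained ['S423N'] -> total ['S423N']

Answer: S423N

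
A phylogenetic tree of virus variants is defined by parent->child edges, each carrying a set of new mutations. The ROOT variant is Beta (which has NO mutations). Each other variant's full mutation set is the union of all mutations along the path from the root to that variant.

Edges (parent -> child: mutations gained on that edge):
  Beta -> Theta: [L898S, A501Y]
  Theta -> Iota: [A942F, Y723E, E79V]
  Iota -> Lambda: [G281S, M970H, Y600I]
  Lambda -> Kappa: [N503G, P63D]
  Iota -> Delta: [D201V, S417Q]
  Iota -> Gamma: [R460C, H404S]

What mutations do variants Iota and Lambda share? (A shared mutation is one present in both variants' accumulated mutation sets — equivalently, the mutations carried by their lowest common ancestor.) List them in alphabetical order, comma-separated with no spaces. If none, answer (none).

Accumulating mutations along path to Iota:
  At Beta: gained [] -> total []
  At Theta: gained ['L898S', 'A501Y'] -> total ['A501Y', 'L898S']
  At Iota: gained ['A942F', 'Y723E', 'E79V'] -> total ['A501Y', 'A942F', 'E79V', 'L898S', 'Y723E']
Mutations(Iota) = ['A501Y', 'A942F', 'E79V', 'L898S', 'Y723E']
Accumulating mutations along path to Lambda:
  At Beta: gained [] -> total []
  At Theta: gained ['L898S', 'A501Y'] -> total ['A501Y', 'L898S']
  At Iota: gained ['A942F', 'Y723E', 'E79V'] -> total ['A501Y', 'A942F', 'E79V', 'L898S', 'Y723E']
  At Lambda: gained ['G281S', 'M970H', 'Y600I'] -> total ['A501Y', 'A942F', 'E79V', 'G281S', 'L898S', 'M970H', 'Y600I', 'Y723E']
Mutations(Lambda) = ['A501Y', 'A942F', 'E79V', 'G281S', 'L898S', 'M970H', 'Y600I', 'Y723E']
Intersection: ['A501Y', 'A942F', 'E79V', 'L898S', 'Y723E'] ∩ ['A501Y', 'A942F', 'E79V', 'G281S', 'L898S', 'M970H', 'Y600I', 'Y723E'] = ['A501Y', 'A942F', 'E79V', 'L898S', 'Y723E']

Answer: A501Y,A942F,E79V,L898S,Y723E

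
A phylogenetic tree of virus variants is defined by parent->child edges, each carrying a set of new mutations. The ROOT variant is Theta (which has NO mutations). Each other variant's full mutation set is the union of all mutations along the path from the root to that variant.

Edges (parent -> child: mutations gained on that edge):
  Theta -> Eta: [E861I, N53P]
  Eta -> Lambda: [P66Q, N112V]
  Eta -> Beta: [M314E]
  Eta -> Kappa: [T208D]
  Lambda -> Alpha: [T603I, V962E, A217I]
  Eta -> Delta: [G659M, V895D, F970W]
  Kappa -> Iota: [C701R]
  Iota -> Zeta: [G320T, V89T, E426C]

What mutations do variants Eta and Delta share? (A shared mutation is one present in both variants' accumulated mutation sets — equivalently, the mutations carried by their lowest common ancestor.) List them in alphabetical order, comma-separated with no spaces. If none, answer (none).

Answer: E861I,N53P

Derivation:
Accumulating mutations along path to Eta:
  At Theta: gained [] -> total []
  At Eta: gained ['E861I', 'N53P'] -> total ['E861I', 'N53P']
Mutations(Eta) = ['E861I', 'N53P']
Accumulating mutations along path to Delta:
  At Theta: gained [] -> total []
  At Eta: gained ['E861I', 'N53P'] -> total ['E861I', 'N53P']
  At Delta: gained ['G659M', 'V895D', 'F970W'] -> total ['E861I', 'F970W', 'G659M', 'N53P', 'V895D']
Mutations(Delta) = ['E861I', 'F970W', 'G659M', 'N53P', 'V895D']
Intersection: ['E861I', 'N53P'] ∩ ['E861I', 'F970W', 'G659M', 'N53P', 'V895D'] = ['E861I', 'N53P']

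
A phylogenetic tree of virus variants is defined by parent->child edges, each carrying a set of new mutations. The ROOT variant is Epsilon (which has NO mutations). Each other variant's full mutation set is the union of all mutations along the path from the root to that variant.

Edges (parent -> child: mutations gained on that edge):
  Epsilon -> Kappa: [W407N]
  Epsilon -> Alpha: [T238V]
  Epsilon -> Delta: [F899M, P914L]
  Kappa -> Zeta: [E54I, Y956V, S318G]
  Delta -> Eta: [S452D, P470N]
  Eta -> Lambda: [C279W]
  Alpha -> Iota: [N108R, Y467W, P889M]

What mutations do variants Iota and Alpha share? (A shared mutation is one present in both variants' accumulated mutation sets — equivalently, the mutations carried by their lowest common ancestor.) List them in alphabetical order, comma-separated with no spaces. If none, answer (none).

Accumulating mutations along path to Iota:
  At Epsilon: gained [] -> total []
  At Alpha: gained ['T238V'] -> total ['T238V']
  At Iota: gained ['N108R', 'Y467W', 'P889M'] -> total ['N108R', 'P889M', 'T238V', 'Y467W']
Mutations(Iota) = ['N108R', 'P889M', 'T238V', 'Y467W']
Accumulating mutations along path to Alpha:
  At Epsilon: gained [] -> total []
  At Alpha: gained ['T238V'] -> total ['T238V']
Mutations(Alpha) = ['T238V']
Intersection: ['N108R', 'P889M', 'T238V', 'Y467W'] ∩ ['T238V'] = ['T238V']

Answer: T238V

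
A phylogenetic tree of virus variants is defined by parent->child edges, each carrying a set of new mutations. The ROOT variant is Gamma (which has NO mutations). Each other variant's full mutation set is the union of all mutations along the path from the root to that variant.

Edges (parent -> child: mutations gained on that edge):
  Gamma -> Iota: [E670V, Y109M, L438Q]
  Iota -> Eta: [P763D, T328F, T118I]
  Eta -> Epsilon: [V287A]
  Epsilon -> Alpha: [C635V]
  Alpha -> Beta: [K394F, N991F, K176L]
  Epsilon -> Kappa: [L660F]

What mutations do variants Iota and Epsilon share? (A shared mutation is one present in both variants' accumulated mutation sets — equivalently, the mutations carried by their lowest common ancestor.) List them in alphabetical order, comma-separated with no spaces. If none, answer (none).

Answer: E670V,L438Q,Y109M

Derivation:
Accumulating mutations along path to Iota:
  At Gamma: gained [] -> total []
  At Iota: gained ['E670V', 'Y109M', 'L438Q'] -> total ['E670V', 'L438Q', 'Y109M']
Mutations(Iota) = ['E670V', 'L438Q', 'Y109M']
Accumulating mutations along path to Epsilon:
  At Gamma: gained [] -> total []
  At Iota: gained ['E670V', 'Y109M', 'L438Q'] -> total ['E670V', 'L438Q', 'Y109M']
  At Eta: gained ['P763D', 'T328F', 'T118I'] -> total ['E670V', 'L438Q', 'P763D', 'T118I', 'T328F', 'Y109M']
  At Epsilon: gained ['V287A'] -> total ['E670V', 'L438Q', 'P763D', 'T118I', 'T328F', 'V287A', 'Y109M']
Mutations(Epsilon) = ['E670V', 'L438Q', 'P763D', 'T118I', 'T328F', 'V287A', 'Y109M']
Intersection: ['E670V', 'L438Q', 'Y109M'] ∩ ['E670V', 'L438Q', 'P763D', 'T118I', 'T328F', 'V287A', 'Y109M'] = ['E670V', 'L438Q', 'Y109M']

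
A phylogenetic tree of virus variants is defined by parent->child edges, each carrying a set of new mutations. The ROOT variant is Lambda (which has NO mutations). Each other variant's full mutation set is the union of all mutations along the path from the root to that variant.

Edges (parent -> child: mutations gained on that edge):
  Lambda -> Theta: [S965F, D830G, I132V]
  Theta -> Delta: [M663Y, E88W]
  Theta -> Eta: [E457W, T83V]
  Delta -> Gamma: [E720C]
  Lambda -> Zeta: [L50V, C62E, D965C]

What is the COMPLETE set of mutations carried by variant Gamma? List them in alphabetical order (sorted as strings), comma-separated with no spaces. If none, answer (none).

Answer: D830G,E720C,E88W,I132V,M663Y,S965F

Derivation:
At Lambda: gained [] -> total []
At Theta: gained ['S965F', 'D830G', 'I132V'] -> total ['D830G', 'I132V', 'S965F']
At Delta: gained ['M663Y', 'E88W'] -> total ['D830G', 'E88W', 'I132V', 'M663Y', 'S965F']
At Gamma: gained ['E720C'] -> total ['D830G', 'E720C', 'E88W', 'I132V', 'M663Y', 'S965F']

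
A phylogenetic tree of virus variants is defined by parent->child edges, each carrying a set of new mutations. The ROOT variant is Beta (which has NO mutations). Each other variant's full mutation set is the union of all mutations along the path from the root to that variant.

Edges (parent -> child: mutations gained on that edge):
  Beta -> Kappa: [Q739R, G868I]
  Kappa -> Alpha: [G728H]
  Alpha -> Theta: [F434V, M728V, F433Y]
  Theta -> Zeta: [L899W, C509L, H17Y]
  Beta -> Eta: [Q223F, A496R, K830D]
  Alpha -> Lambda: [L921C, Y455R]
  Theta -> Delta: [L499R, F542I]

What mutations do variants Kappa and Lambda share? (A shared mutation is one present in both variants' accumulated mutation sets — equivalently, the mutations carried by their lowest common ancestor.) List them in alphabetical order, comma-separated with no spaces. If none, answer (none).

Answer: G868I,Q739R

Derivation:
Accumulating mutations along path to Kappa:
  At Beta: gained [] -> total []
  At Kappa: gained ['Q739R', 'G868I'] -> total ['G868I', 'Q739R']
Mutations(Kappa) = ['G868I', 'Q739R']
Accumulating mutations along path to Lambda:
  At Beta: gained [] -> total []
  At Kappa: gained ['Q739R', 'G868I'] -> total ['G868I', 'Q739R']
  At Alpha: gained ['G728H'] -> total ['G728H', 'G868I', 'Q739R']
  At Lambda: gained ['L921C', 'Y455R'] -> total ['G728H', 'G868I', 'L921C', 'Q739R', 'Y455R']
Mutations(Lambda) = ['G728H', 'G868I', 'L921C', 'Q739R', 'Y455R']
Intersection: ['G868I', 'Q739R'] ∩ ['G728H', 'G868I', 'L921C', 'Q739R', 'Y455R'] = ['G868I', 'Q739R']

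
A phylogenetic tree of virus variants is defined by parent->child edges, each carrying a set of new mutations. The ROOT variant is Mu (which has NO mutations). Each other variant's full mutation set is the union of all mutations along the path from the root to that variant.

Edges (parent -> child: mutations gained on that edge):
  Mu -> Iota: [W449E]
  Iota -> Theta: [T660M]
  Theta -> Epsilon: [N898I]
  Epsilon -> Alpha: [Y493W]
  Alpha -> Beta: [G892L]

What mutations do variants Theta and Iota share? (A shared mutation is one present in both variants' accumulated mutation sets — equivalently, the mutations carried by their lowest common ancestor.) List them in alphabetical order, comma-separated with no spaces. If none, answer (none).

Answer: W449E

Derivation:
Accumulating mutations along path to Theta:
  At Mu: gained [] -> total []
  At Iota: gained ['W449E'] -> total ['W449E']
  At Theta: gained ['T660M'] -> total ['T660M', 'W449E']
Mutations(Theta) = ['T660M', 'W449E']
Accumulating mutations along path to Iota:
  At Mu: gained [] -> total []
  At Iota: gained ['W449E'] -> total ['W449E']
Mutations(Iota) = ['W449E']
Intersection: ['T660M', 'W449E'] ∩ ['W449E'] = ['W449E']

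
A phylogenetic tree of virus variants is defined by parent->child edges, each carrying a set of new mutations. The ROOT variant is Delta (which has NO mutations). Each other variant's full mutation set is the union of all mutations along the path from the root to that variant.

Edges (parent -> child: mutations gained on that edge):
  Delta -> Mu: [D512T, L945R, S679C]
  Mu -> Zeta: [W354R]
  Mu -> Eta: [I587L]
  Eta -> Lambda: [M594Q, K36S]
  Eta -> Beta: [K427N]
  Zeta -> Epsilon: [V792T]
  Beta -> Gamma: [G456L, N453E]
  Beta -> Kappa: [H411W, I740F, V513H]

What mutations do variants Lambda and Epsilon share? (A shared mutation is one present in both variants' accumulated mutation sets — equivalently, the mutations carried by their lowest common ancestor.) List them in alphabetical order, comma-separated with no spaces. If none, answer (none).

Answer: D512T,L945R,S679C

Derivation:
Accumulating mutations along path to Lambda:
  At Delta: gained [] -> total []
  At Mu: gained ['D512T', 'L945R', 'S679C'] -> total ['D512T', 'L945R', 'S679C']
  At Eta: gained ['I587L'] -> total ['D512T', 'I587L', 'L945R', 'S679C']
  At Lambda: gained ['M594Q', 'K36S'] -> total ['D512T', 'I587L', 'K36S', 'L945R', 'M594Q', 'S679C']
Mutations(Lambda) = ['D512T', 'I587L', 'K36S', 'L945R', 'M594Q', 'S679C']
Accumulating mutations along path to Epsilon:
  At Delta: gained [] -> total []
  At Mu: gained ['D512T', 'L945R', 'S679C'] -> total ['D512T', 'L945R', 'S679C']
  At Zeta: gained ['W354R'] -> total ['D512T', 'L945R', 'S679C', 'W354R']
  At Epsilon: gained ['V792T'] -> total ['D512T', 'L945R', 'S679C', 'V792T', 'W354R']
Mutations(Epsilon) = ['D512T', 'L945R', 'S679C', 'V792T', 'W354R']
Intersection: ['D512T', 'I587L', 'K36S', 'L945R', 'M594Q', 'S679C'] ∩ ['D512T', 'L945R', 'S679C', 'V792T', 'W354R'] = ['D512T', 'L945R', 'S679C']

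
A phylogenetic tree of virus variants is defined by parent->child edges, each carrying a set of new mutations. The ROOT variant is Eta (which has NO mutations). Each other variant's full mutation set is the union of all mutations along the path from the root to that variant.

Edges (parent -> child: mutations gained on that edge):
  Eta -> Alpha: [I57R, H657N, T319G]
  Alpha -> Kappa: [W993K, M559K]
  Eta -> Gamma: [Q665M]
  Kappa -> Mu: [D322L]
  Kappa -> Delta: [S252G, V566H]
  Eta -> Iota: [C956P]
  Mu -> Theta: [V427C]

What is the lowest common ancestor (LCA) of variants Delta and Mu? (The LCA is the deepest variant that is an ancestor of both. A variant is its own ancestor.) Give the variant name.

Answer: Kappa

Derivation:
Path from root to Delta: Eta -> Alpha -> Kappa -> Delta
  ancestors of Delta: {Eta, Alpha, Kappa, Delta}
Path from root to Mu: Eta -> Alpha -> Kappa -> Mu
  ancestors of Mu: {Eta, Alpha, Kappa, Mu}
Common ancestors: {Eta, Alpha, Kappa}
Walk up from Mu: Mu (not in ancestors of Delta), Kappa (in ancestors of Delta), Alpha (in ancestors of Delta), Eta (in ancestors of Delta)
Deepest common ancestor (LCA) = Kappa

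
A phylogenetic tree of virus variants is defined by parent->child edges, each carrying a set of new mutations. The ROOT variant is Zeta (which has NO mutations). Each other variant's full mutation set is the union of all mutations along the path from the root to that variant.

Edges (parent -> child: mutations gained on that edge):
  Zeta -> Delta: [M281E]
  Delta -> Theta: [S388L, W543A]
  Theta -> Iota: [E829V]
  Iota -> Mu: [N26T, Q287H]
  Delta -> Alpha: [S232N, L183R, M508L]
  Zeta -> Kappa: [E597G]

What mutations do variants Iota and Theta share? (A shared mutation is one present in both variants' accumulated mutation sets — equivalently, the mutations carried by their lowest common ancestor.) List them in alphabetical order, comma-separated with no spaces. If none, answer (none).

Accumulating mutations along path to Iota:
  At Zeta: gained [] -> total []
  At Delta: gained ['M281E'] -> total ['M281E']
  At Theta: gained ['S388L', 'W543A'] -> total ['M281E', 'S388L', 'W543A']
  At Iota: gained ['E829V'] -> total ['E829V', 'M281E', 'S388L', 'W543A']
Mutations(Iota) = ['E829V', 'M281E', 'S388L', 'W543A']
Accumulating mutations along path to Theta:
  At Zeta: gained [] -> total []
  At Delta: gained ['M281E'] -> total ['M281E']
  At Theta: gained ['S388L', 'W543A'] -> total ['M281E', 'S388L', 'W543A']
Mutations(Theta) = ['M281E', 'S388L', 'W543A']
Intersection: ['E829V', 'M281E', 'S388L', 'W543A'] ∩ ['M281E', 'S388L', 'W543A'] = ['M281E', 'S388L', 'W543A']

Answer: M281E,S388L,W543A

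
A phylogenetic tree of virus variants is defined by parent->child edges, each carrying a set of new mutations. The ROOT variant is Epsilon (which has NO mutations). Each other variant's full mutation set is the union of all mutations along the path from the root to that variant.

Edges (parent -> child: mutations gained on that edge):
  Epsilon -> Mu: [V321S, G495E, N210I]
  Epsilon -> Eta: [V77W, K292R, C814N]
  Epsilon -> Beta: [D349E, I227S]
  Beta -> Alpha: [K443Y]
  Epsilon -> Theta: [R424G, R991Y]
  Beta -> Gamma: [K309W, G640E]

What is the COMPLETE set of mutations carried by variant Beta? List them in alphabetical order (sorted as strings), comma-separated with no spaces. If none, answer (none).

Answer: D349E,I227S

Derivation:
At Epsilon: gained [] -> total []
At Beta: gained ['D349E', 'I227S'] -> total ['D349E', 'I227S']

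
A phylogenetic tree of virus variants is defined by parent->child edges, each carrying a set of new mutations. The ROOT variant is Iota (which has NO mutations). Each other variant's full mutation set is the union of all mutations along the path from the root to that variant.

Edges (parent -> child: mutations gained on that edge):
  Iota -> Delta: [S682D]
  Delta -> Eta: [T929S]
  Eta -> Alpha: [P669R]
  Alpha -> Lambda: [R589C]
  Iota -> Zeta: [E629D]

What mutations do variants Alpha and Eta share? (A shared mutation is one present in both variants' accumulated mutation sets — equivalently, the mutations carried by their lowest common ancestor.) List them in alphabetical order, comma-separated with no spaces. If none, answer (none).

Answer: S682D,T929S

Derivation:
Accumulating mutations along path to Alpha:
  At Iota: gained [] -> total []
  At Delta: gained ['S682D'] -> total ['S682D']
  At Eta: gained ['T929S'] -> total ['S682D', 'T929S']
  At Alpha: gained ['P669R'] -> total ['P669R', 'S682D', 'T929S']
Mutations(Alpha) = ['P669R', 'S682D', 'T929S']
Accumulating mutations along path to Eta:
  At Iota: gained [] -> total []
  At Delta: gained ['S682D'] -> total ['S682D']
  At Eta: gained ['T929S'] -> total ['S682D', 'T929S']
Mutations(Eta) = ['S682D', 'T929S']
Intersection: ['P669R', 'S682D', 'T929S'] ∩ ['S682D', 'T929S'] = ['S682D', 'T929S']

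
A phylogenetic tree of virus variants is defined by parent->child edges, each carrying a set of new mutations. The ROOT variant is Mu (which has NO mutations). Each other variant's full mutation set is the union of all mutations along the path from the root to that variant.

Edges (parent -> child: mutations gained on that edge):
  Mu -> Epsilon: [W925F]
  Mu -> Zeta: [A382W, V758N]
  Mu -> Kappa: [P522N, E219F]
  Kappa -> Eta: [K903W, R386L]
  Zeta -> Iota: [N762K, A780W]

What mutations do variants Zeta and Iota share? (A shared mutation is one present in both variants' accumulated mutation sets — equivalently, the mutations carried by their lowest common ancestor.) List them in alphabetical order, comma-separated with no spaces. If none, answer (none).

Answer: A382W,V758N

Derivation:
Accumulating mutations along path to Zeta:
  At Mu: gained [] -> total []
  At Zeta: gained ['A382W', 'V758N'] -> total ['A382W', 'V758N']
Mutations(Zeta) = ['A382W', 'V758N']
Accumulating mutations along path to Iota:
  At Mu: gained [] -> total []
  At Zeta: gained ['A382W', 'V758N'] -> total ['A382W', 'V758N']
  At Iota: gained ['N762K', 'A780W'] -> total ['A382W', 'A780W', 'N762K', 'V758N']
Mutations(Iota) = ['A382W', 'A780W', 'N762K', 'V758N']
Intersection: ['A382W', 'V758N'] ∩ ['A382W', 'A780W', 'N762K', 'V758N'] = ['A382W', 'V758N']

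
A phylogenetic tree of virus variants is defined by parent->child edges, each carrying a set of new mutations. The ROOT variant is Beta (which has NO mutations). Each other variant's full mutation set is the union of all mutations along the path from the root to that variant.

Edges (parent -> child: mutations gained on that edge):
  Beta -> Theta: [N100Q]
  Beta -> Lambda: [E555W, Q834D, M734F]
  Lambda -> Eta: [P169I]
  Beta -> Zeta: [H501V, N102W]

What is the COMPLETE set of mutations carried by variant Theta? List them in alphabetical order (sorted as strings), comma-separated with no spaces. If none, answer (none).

Answer: N100Q

Derivation:
At Beta: gained [] -> total []
At Theta: gained ['N100Q'] -> total ['N100Q']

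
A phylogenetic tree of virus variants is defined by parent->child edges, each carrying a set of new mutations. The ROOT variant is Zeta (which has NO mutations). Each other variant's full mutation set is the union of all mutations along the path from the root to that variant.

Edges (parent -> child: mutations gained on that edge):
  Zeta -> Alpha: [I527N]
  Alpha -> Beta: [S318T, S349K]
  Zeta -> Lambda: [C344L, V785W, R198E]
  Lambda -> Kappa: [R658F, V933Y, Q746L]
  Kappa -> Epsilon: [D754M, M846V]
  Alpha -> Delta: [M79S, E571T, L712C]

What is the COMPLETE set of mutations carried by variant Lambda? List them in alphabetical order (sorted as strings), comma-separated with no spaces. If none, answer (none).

At Zeta: gained [] -> total []
At Lambda: gained ['C344L', 'V785W', 'R198E'] -> total ['C344L', 'R198E', 'V785W']

Answer: C344L,R198E,V785W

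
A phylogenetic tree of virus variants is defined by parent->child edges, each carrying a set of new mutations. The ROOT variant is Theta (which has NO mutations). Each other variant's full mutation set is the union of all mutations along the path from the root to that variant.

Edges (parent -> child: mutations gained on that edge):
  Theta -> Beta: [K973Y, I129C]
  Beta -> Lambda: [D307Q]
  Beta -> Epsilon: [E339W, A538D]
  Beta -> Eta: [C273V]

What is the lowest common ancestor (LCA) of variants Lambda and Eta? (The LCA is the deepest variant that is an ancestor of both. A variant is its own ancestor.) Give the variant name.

Answer: Beta

Derivation:
Path from root to Lambda: Theta -> Beta -> Lambda
  ancestors of Lambda: {Theta, Beta, Lambda}
Path from root to Eta: Theta -> Beta -> Eta
  ancestors of Eta: {Theta, Beta, Eta}
Common ancestors: {Theta, Beta}
Walk up from Eta: Eta (not in ancestors of Lambda), Beta (in ancestors of Lambda), Theta (in ancestors of Lambda)
Deepest common ancestor (LCA) = Beta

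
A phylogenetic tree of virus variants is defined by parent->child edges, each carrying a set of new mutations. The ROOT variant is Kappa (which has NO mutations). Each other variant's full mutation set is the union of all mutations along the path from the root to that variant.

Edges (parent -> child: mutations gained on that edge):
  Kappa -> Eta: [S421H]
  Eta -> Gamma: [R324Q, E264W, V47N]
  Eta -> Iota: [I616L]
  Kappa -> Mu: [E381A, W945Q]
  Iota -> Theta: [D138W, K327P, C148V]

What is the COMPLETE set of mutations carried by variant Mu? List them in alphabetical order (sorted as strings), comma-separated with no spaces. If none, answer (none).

Answer: E381A,W945Q

Derivation:
At Kappa: gained [] -> total []
At Mu: gained ['E381A', 'W945Q'] -> total ['E381A', 'W945Q']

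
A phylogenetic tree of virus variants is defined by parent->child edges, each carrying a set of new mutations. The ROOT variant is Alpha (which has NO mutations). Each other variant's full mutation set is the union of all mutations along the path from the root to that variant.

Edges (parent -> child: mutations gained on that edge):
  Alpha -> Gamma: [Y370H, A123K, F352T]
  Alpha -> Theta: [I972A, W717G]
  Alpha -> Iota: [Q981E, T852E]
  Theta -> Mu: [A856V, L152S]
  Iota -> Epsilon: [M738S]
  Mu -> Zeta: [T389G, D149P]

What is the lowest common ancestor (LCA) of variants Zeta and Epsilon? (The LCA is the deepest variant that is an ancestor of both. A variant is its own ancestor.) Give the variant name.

Path from root to Zeta: Alpha -> Theta -> Mu -> Zeta
  ancestors of Zeta: {Alpha, Theta, Mu, Zeta}
Path from root to Epsilon: Alpha -> Iota -> Epsilon
  ancestors of Epsilon: {Alpha, Iota, Epsilon}
Common ancestors: {Alpha}
Walk up from Epsilon: Epsilon (not in ancestors of Zeta), Iota (not in ancestors of Zeta), Alpha (in ancestors of Zeta)
Deepest common ancestor (LCA) = Alpha

Answer: Alpha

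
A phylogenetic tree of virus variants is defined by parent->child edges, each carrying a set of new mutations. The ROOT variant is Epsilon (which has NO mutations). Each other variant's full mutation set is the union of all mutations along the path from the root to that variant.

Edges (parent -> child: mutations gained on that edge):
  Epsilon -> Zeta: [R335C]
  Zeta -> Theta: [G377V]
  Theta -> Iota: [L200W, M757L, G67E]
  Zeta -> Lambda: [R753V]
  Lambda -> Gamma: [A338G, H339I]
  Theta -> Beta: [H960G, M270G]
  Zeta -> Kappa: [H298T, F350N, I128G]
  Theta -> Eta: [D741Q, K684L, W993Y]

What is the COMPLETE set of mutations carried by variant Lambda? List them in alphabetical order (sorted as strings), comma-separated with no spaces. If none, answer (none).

Answer: R335C,R753V

Derivation:
At Epsilon: gained [] -> total []
At Zeta: gained ['R335C'] -> total ['R335C']
At Lambda: gained ['R753V'] -> total ['R335C', 'R753V']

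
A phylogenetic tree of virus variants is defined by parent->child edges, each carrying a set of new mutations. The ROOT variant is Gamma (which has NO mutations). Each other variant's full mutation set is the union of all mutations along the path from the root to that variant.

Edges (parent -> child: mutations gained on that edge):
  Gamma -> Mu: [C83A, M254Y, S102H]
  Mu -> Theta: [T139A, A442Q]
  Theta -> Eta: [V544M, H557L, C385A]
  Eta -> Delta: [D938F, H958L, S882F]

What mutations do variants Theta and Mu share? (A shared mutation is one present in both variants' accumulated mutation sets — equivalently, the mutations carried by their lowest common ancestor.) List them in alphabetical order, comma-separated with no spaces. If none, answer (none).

Accumulating mutations along path to Theta:
  At Gamma: gained [] -> total []
  At Mu: gained ['C83A', 'M254Y', 'S102H'] -> total ['C83A', 'M254Y', 'S102H']
  At Theta: gained ['T139A', 'A442Q'] -> total ['A442Q', 'C83A', 'M254Y', 'S102H', 'T139A']
Mutations(Theta) = ['A442Q', 'C83A', 'M254Y', 'S102H', 'T139A']
Accumulating mutations along path to Mu:
  At Gamma: gained [] -> total []
  At Mu: gained ['C83A', 'M254Y', 'S102H'] -> total ['C83A', 'M254Y', 'S102H']
Mutations(Mu) = ['C83A', 'M254Y', 'S102H']
Intersection: ['A442Q', 'C83A', 'M254Y', 'S102H', 'T139A'] ∩ ['C83A', 'M254Y', 'S102H'] = ['C83A', 'M254Y', 'S102H']

Answer: C83A,M254Y,S102H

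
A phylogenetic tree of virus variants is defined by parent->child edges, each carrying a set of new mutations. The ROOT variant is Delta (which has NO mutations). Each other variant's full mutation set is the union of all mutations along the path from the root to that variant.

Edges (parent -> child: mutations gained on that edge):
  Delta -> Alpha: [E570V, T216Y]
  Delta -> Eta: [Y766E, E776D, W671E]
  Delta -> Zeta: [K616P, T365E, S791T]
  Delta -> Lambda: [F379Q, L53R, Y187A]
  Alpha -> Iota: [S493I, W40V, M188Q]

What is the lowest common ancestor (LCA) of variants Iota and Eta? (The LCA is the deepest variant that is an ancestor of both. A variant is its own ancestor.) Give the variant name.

Answer: Delta

Derivation:
Path from root to Iota: Delta -> Alpha -> Iota
  ancestors of Iota: {Delta, Alpha, Iota}
Path from root to Eta: Delta -> Eta
  ancestors of Eta: {Delta, Eta}
Common ancestors: {Delta}
Walk up from Eta: Eta (not in ancestors of Iota), Delta (in ancestors of Iota)
Deepest common ancestor (LCA) = Delta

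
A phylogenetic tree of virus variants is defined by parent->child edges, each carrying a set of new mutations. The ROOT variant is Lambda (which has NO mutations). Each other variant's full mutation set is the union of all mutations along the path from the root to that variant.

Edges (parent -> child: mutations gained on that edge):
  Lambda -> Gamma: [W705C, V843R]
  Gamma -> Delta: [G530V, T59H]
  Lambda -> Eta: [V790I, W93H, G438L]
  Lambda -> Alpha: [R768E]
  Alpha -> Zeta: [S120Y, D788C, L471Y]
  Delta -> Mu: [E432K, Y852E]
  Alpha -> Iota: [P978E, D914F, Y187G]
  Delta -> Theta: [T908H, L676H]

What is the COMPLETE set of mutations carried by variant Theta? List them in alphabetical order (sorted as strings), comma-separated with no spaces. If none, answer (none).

Answer: G530V,L676H,T59H,T908H,V843R,W705C

Derivation:
At Lambda: gained [] -> total []
At Gamma: gained ['W705C', 'V843R'] -> total ['V843R', 'W705C']
At Delta: gained ['G530V', 'T59H'] -> total ['G530V', 'T59H', 'V843R', 'W705C']
At Theta: gained ['T908H', 'L676H'] -> total ['G530V', 'L676H', 'T59H', 'T908H', 'V843R', 'W705C']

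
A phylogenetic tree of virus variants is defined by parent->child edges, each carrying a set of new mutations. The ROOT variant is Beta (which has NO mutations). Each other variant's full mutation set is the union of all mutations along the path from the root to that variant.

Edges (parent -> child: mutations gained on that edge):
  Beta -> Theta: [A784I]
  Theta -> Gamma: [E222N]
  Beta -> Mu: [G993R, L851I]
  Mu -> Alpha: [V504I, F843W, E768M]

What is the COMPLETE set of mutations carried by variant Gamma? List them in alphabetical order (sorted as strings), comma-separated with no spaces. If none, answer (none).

Answer: A784I,E222N

Derivation:
At Beta: gained [] -> total []
At Theta: gained ['A784I'] -> total ['A784I']
At Gamma: gained ['E222N'] -> total ['A784I', 'E222N']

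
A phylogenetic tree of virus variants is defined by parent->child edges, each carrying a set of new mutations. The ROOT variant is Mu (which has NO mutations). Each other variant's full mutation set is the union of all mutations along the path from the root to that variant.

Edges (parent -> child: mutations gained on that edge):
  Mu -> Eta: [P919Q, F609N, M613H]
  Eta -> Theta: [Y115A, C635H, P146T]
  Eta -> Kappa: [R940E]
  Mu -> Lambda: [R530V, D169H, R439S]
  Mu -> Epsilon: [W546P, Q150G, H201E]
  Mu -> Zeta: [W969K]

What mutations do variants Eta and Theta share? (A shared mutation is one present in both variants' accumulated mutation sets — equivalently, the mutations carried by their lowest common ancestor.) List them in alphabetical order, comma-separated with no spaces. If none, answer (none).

Accumulating mutations along path to Eta:
  At Mu: gained [] -> total []
  At Eta: gained ['P919Q', 'F609N', 'M613H'] -> total ['F609N', 'M613H', 'P919Q']
Mutations(Eta) = ['F609N', 'M613H', 'P919Q']
Accumulating mutations along path to Theta:
  At Mu: gained [] -> total []
  At Eta: gained ['P919Q', 'F609N', 'M613H'] -> total ['F609N', 'M613H', 'P919Q']
  At Theta: gained ['Y115A', 'C635H', 'P146T'] -> total ['C635H', 'F609N', 'M613H', 'P146T', 'P919Q', 'Y115A']
Mutations(Theta) = ['C635H', 'F609N', 'M613H', 'P146T', 'P919Q', 'Y115A']
Intersection: ['F609N', 'M613H', 'P919Q'] ∩ ['C635H', 'F609N', 'M613H', 'P146T', 'P919Q', 'Y115A'] = ['F609N', 'M613H', 'P919Q']

Answer: F609N,M613H,P919Q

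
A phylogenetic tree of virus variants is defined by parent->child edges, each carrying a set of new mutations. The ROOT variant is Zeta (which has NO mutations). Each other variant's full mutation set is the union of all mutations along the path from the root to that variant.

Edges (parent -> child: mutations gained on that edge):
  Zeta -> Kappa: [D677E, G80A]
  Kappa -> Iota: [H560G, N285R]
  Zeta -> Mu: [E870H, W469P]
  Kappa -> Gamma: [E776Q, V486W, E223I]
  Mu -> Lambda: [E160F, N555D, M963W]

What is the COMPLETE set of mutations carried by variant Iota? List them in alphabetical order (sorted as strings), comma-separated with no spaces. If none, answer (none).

Answer: D677E,G80A,H560G,N285R

Derivation:
At Zeta: gained [] -> total []
At Kappa: gained ['D677E', 'G80A'] -> total ['D677E', 'G80A']
At Iota: gained ['H560G', 'N285R'] -> total ['D677E', 'G80A', 'H560G', 'N285R']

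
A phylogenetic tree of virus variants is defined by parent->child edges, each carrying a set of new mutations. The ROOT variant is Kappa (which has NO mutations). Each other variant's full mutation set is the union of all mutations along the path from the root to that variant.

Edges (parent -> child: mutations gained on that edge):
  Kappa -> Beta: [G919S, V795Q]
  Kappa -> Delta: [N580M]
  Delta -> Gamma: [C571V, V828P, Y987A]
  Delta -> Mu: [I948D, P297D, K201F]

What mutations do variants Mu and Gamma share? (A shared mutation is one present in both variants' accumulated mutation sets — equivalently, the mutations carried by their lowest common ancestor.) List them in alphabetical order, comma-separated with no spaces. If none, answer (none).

Answer: N580M

Derivation:
Accumulating mutations along path to Mu:
  At Kappa: gained [] -> total []
  At Delta: gained ['N580M'] -> total ['N580M']
  At Mu: gained ['I948D', 'P297D', 'K201F'] -> total ['I948D', 'K201F', 'N580M', 'P297D']
Mutations(Mu) = ['I948D', 'K201F', 'N580M', 'P297D']
Accumulating mutations along path to Gamma:
  At Kappa: gained [] -> total []
  At Delta: gained ['N580M'] -> total ['N580M']
  At Gamma: gained ['C571V', 'V828P', 'Y987A'] -> total ['C571V', 'N580M', 'V828P', 'Y987A']
Mutations(Gamma) = ['C571V', 'N580M', 'V828P', 'Y987A']
Intersection: ['I948D', 'K201F', 'N580M', 'P297D'] ∩ ['C571V', 'N580M', 'V828P', 'Y987A'] = ['N580M']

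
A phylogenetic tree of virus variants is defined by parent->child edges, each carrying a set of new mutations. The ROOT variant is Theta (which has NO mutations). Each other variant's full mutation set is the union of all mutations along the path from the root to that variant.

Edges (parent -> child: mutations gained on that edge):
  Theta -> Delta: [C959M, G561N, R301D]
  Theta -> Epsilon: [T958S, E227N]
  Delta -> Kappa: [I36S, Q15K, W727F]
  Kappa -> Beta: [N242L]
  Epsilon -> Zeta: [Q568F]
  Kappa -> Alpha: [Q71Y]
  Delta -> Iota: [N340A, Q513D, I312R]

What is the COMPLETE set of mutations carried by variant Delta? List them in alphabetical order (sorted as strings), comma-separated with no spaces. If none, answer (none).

At Theta: gained [] -> total []
At Delta: gained ['C959M', 'G561N', 'R301D'] -> total ['C959M', 'G561N', 'R301D']

Answer: C959M,G561N,R301D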